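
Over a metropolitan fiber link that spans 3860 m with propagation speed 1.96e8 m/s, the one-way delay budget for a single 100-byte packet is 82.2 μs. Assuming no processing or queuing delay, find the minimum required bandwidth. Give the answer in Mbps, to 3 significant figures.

L = 800 bits.
Propagation delay = 3860 / 196000000 = 19.6939 μs.
Transmission budget = 82.2 − 19.6939 = 62.5061 μs.
R ≥ L / t_tx = 800 bits / 6.25061e-05 s = 12.8 Mbps.

12.8 Mbps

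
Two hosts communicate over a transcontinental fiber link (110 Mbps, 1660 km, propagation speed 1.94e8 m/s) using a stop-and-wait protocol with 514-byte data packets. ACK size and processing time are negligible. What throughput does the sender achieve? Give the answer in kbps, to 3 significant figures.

240 kbps

t_tx = L/R = 4112/110000000 = 3.73818e-05 s.
t_prop = 1660000/194000000 = 0.0085567 s; RTT = 0.0171134 s.
Cycle = t_tx + RTT = 0.0171508 s.
Throughput = L / cycle = 4112 / 0.0171508 = 240 kbps.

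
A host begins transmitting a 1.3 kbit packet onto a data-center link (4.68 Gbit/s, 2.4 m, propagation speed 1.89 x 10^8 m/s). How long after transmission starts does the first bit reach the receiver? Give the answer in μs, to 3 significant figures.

0.0127 μs

First bit experiences only propagation delay: d/s = 2.4/189000000 = 0.0127 μs.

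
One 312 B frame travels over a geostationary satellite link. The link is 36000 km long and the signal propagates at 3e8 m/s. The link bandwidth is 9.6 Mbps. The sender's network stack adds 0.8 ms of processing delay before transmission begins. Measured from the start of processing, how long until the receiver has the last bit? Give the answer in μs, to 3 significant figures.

L = 312 × 8 = 2496 bits.
Transmission delay = L/R = 2496 / 9600000 = 260 μs.
Propagation delay = d/s = 36000000 m / 300000000 m/s = 120000 μs.
Plus processing delay 0.8 ms = 800 μs.
Total = 121000 μs.

121000 μs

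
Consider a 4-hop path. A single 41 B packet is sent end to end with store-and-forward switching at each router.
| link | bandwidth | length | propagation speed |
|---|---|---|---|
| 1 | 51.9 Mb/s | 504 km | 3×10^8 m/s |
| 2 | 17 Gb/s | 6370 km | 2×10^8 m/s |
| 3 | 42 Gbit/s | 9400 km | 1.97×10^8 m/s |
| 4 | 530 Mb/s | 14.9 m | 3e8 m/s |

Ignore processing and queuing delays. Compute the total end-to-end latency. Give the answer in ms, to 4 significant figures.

81.25 ms

L = 41 × 8 = 328 bits.
Transmission delays (L/R per hop): 0.00631985, 1.92941e-05, 7.80952e-06, 0.000618868 ms; sum = 0.00696582 ms.
Propagation delays (d/s per hop): 1.68, 31.85, 47.7157, 4.96667e-05 ms; sum = 81.2458 ms.
End-to-end = 81.25 ms.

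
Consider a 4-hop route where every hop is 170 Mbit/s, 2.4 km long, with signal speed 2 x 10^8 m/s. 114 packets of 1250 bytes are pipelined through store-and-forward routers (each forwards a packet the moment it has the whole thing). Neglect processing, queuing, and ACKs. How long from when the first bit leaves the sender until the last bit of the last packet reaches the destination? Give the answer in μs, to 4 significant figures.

Per-hop transmission t_tx = L/R = 10000/170000000 = 58.8235 μs.
Per-hop propagation t_prop = 2400/200000000 = 12 μs.
Pipeline fill: first packet needs 4·t_tx to clear all hops; remaining 113 packets each add one t_tx.
Total = (4+114-1)·t_tx + 4·t_prop = 117·58.8235 + 4·12 = 6930 μs.

6930 μs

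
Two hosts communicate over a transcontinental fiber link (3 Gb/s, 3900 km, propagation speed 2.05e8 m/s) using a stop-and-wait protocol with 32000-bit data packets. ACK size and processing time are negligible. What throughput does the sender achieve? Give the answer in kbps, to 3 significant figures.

841 kbps

t_tx = L/R = 32000/3000000000 = 1.06667e-05 s.
t_prop = 3900000/2.05e+08 = 0.0190244 s; RTT = 0.0380488 s.
Cycle = t_tx + RTT = 0.0380594 s.
Throughput = L / cycle = 32000 / 0.0380594 = 841 kbps.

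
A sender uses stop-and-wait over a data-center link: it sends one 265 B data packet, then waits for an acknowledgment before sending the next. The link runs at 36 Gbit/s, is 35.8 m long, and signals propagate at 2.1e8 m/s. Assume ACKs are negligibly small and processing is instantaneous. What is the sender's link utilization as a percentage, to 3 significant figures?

14.7 %

t_tx = L/R = 2120/36000000000 = 5.88889e-08 s.
t_prop = 35.8/210000000 = 1.70476e-07 s; RTT = 3.40952e-07 s.
Cycle = t_tx + RTT = 3.99841e-07 s.
Utilization = t_tx / cycle = 5.88889e-08/3.99841e-07 = 14.7 %.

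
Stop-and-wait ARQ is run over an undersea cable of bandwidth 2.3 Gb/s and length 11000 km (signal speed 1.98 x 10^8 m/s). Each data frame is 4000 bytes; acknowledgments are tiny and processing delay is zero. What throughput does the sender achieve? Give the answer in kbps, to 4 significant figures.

288.0 kbps

t_tx = L/R = 32000/2300000000 = 1.3913e-05 s.
t_prop = 11000000/198000000 = 0.0555556 s; RTT = 0.111111 s.
Cycle = t_tx + RTT = 0.111125 s.
Throughput = L / cycle = 32000 / 0.111125 = 288.0 kbps.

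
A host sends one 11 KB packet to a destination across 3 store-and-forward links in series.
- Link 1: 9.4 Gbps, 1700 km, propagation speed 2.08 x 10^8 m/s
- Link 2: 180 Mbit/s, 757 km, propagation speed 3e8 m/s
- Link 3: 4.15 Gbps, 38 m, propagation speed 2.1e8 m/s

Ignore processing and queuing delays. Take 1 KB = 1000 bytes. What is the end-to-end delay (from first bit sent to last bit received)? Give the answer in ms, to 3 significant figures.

11.2 ms

L = 88000 bits.
Transmission delays (L/R per hop): 0.0093617, 0.488889, 0.0212048 ms; sum = 0.519455 ms.
Propagation delays (d/s per hop): 8.17308, 2.52333, 0.000180952 ms; sum = 10.6966 ms.
End-to-end = 11.2 ms.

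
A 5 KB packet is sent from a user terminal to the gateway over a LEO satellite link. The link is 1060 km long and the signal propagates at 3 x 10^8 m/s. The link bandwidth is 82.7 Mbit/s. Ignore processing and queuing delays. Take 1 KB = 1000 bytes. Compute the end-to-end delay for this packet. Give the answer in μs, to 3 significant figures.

4020 μs

L = 40000 bits.
Transmission delay = L/R = 40000 / 82700000 = 483.676 μs.
Propagation delay = d/s = 1060000 m / 300000000 m/s = 3533.33 μs.
Total = 4020 μs.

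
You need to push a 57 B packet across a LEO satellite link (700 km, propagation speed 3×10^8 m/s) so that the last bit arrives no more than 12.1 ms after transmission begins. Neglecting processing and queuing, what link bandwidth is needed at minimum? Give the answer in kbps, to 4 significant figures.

L = 456 bits.
Propagation delay = 700000 / 300000000 = 2.33333 ms.
Transmission budget = 12.1 − 2.33333 = 9.76667 ms.
R ≥ L / t_tx = 456 bits / 0.00976667 s = 46.69 kbps.

46.69 kbps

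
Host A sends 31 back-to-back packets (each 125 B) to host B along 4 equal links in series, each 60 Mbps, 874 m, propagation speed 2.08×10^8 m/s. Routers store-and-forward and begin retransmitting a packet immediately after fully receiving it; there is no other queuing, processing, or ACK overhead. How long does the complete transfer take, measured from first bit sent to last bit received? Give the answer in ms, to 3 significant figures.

0.583 ms

Per-hop transmission t_tx = L/R = 1000/60000000 = 0.0166667 ms.
Per-hop propagation t_prop = 874/208000000 = 0.00420192 ms.
Pipeline fill: first packet needs 4·t_tx to clear all hops; remaining 30 packets each add one t_tx.
Total = (4+31-1)·t_tx + 4·t_prop = 34·0.0166667 + 4·0.00420192 = 0.583 ms.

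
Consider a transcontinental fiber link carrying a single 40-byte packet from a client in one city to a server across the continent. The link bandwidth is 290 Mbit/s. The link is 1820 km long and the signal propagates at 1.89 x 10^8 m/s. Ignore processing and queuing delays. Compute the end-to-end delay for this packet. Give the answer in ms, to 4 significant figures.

9.631 ms

L = 40 × 8 = 320 bits.
Transmission delay = L/R = 320 / 290000000 = 0.00110345 ms.
Propagation delay = d/s = 1820000 m / 189000000 m/s = 9.62963 ms.
Total = 9.631 ms.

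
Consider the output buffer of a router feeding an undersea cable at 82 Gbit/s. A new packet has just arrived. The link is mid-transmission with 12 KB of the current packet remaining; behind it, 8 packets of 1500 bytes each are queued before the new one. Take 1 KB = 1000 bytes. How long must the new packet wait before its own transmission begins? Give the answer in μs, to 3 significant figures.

2.34 μs

Each queued packet: L/R = 12000/82000000000 = 0.146341 μs.
8 queued → 1.17073 μs.
Plus remaining 96000 bits of current packet: 1.17073 μs.
Queuing delay = 2.34 μs.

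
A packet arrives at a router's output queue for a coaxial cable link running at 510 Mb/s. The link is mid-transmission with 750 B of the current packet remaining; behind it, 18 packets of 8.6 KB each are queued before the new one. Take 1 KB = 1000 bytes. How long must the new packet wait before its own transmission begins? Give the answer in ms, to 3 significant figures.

2.44 ms

Each queued packet: L/R = 68800/510000000 = 0.134902 ms.
18 queued → 2.42824 ms.
Plus remaining 6000 bits of current packet: 0.0117647 ms.
Queuing delay = 2.44 ms.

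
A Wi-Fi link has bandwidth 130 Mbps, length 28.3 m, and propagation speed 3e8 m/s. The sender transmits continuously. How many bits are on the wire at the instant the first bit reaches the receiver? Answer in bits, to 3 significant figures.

Propagation delay = 28.3 / 300000000 = 9.43333e-08 s.
BDP = R × t_prop = 130000000 × 9.43333e-08 = 12.2633 bits.

12.3 bits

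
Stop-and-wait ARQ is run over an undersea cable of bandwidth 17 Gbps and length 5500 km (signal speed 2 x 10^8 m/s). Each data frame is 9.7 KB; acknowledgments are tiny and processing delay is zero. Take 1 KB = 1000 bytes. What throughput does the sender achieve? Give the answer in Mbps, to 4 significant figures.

t_tx = L/R = 77600/17000000000 = 4.56471e-06 s.
t_prop = 5500000/200000000 = 0.0275 s; RTT = 0.055 s.
Cycle = t_tx + RTT = 0.0550046 s.
Throughput = L / cycle = 77600 / 0.0550046 = 1.411 Mbps.

1.411 Mbps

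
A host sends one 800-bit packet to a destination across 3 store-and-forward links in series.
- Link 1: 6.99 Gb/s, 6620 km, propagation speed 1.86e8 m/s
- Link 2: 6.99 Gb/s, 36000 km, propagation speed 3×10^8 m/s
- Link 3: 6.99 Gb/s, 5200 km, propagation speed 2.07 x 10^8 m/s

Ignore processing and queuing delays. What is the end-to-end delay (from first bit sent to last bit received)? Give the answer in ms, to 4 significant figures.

180.7 ms

Transmission delay per hop = L/R = 800/6990000000 = 0.000114449 ms; 3 hops → 0.000343348 ms.
Propagation delays (d/s per hop): 35.5914, 120, 25.1208 ms; sum = 180.712 ms.
End-to-end = 180.7 ms.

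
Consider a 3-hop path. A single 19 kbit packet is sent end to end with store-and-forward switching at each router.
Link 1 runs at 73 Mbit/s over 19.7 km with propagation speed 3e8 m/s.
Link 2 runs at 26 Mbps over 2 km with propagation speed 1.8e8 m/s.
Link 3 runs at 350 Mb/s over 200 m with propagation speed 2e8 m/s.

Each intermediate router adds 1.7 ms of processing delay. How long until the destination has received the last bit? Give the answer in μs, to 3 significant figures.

L = 19000 bits.
Transmission delays (L/R per hop): 260.274, 730.769, 54.2857 μs; sum = 1045.33 μs.
Propagation delays (d/s per hop): 65.6667, 11.1111, 1 μs; sum = 77.7778 μs.
Processing at 2 router(s): 2 × 1.7 ms = 3400 μs.
End-to-end = 4520 μs.

4520 μs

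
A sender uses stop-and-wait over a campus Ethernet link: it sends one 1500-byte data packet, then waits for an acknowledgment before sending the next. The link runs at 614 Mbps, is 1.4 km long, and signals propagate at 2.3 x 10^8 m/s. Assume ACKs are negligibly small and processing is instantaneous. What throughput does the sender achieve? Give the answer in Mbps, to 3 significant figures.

378 Mbps

t_tx = L/R = 12000/614000000 = 1.9544e-05 s.
t_prop = 1400/2.3e+08 = 6.08696e-06 s; RTT = 1.21739e-05 s.
Cycle = t_tx + RTT = 3.17179e-05 s.
Throughput = L / cycle = 12000 / 3.17179e-05 = 378 Mbps.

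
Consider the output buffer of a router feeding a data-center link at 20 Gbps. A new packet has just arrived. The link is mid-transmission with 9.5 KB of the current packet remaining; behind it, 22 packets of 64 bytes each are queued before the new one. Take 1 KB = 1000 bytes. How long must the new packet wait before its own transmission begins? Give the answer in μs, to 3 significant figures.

4.36 μs

Each queued packet: L/R = 512/20000000000 = 0.0256 μs.
22 queued → 0.5632 μs.
Plus remaining 76000 bits of current packet: 3.8 μs.
Queuing delay = 4.36 μs.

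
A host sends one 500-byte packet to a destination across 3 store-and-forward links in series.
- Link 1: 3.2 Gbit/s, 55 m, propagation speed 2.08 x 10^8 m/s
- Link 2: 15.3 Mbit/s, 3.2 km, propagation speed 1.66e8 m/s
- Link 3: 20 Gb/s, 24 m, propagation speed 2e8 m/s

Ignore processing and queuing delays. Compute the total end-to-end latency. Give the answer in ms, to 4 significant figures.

L = 500 × 8 = 4000 bits.
Transmission delays (L/R per hop): 0.00125, 0.261438, 0.0002 ms; sum = 0.262888 ms.
Propagation delays (d/s per hop): 0.000264423, 0.0192771, 0.00012 ms; sum = 0.0196615 ms.
End-to-end = 0.2825 ms.

0.2825 ms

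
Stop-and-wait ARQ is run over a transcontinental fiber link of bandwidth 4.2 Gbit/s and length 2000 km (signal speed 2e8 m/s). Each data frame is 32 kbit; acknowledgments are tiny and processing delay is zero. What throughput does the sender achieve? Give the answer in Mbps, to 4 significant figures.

t_tx = L/R = 32000/4200000000 = 7.61905e-06 s.
t_prop = 2000000/200000000 = 0.01 s; RTT = 0.02 s.
Cycle = t_tx + RTT = 0.0200076 s.
Throughput = L / cycle = 32000 / 0.0200076 = 1.599 Mbps.

1.599 Mbps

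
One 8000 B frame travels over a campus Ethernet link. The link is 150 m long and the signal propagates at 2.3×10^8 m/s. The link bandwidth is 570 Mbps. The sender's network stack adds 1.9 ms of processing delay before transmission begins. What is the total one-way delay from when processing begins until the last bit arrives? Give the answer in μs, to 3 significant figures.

L = 8000 × 8 = 64000 bits.
Transmission delay = L/R = 64000 / 570000000 = 112.281 μs.
Propagation delay = d/s = 150 m / 2.3e+08 m/s = 0.652174 μs.
Plus processing delay 1.9 ms = 1900 μs.
Total = 2010 μs.

2010 μs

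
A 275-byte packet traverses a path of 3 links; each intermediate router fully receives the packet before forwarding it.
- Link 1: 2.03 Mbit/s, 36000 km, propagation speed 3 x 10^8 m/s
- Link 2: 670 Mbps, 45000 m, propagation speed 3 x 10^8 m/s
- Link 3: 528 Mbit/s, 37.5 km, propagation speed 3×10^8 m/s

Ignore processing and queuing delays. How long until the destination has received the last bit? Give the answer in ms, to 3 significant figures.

121 ms

L = 275 × 8 = 2200 bits.
Transmission delays (L/R per hop): 1.08374, 0.00328358, 0.00416667 ms; sum = 1.09119 ms.
Propagation delays (d/s per hop): 120, 0.15, 0.125 ms; sum = 120.275 ms.
End-to-end = 121 ms.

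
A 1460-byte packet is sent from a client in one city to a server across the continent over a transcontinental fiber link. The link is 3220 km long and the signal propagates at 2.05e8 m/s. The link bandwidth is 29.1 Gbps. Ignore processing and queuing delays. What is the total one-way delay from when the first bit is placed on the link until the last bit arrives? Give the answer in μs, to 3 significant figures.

L = 1460 × 8 = 11680 bits.
Transmission delay = L/R = 11680 / 29100000000 = 0.401375 μs.
Propagation delay = d/s = 3220000 m / 2.05e+08 m/s = 15707.3 μs.
Total = 15700 μs.

15700 μs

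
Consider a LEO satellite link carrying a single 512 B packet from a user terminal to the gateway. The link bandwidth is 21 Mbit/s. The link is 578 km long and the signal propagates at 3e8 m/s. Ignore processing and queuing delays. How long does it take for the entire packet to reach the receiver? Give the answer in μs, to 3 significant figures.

L = 512 × 8 = 4096 bits.
Transmission delay = L/R = 4096 / 21000000 = 195.048 μs.
Propagation delay = d/s = 578000 m / 300000000 m/s = 1926.67 μs.
Total = 2120 μs.

2120 μs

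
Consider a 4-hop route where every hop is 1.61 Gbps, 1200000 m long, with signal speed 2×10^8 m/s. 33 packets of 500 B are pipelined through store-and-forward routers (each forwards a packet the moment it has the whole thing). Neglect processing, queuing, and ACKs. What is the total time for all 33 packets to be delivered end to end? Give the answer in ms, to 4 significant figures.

24.09 ms

Per-hop transmission t_tx = L/R = 4000/1610000000 = 0.00248447 ms.
Per-hop propagation t_prop = 1200000/200000000 = 6 ms.
Pipeline fill: first packet needs 4·t_tx to clear all hops; remaining 32 packets each add one t_tx.
Total = (4+33-1)·t_tx + 4·t_prop = 36·0.00248447 + 4·6 = 24.09 ms.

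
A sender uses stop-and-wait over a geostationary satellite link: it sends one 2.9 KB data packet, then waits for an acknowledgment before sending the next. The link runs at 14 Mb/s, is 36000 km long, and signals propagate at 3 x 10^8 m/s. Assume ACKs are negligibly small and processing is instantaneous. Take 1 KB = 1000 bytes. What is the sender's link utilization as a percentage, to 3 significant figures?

t_tx = L/R = 23200/14000000 = 0.00165714 s.
t_prop = 36000000/300000000 = 0.12 s; RTT = 0.24 s.
Cycle = t_tx + RTT = 0.241657 s.
Utilization = t_tx / cycle = 0.00165714/0.241657 = 0.686 %.

0.686 %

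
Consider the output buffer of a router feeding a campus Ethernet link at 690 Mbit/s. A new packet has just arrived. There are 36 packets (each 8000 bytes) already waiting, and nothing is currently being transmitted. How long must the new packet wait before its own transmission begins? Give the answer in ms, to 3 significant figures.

Each queued packet: L/R = 64000/690000000 = 0.0927536 ms.
36 queued → 3.33913 ms.
Queuing delay = 3.34 ms.

3.34 ms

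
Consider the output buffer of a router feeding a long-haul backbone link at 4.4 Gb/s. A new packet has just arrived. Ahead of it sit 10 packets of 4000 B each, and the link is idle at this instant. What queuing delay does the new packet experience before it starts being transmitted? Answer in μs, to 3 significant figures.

72.7 μs

Each queued packet: L/R = 32000/4400000000 = 7.27273 μs.
10 queued → 72.7273 μs.
Queuing delay = 72.7 μs.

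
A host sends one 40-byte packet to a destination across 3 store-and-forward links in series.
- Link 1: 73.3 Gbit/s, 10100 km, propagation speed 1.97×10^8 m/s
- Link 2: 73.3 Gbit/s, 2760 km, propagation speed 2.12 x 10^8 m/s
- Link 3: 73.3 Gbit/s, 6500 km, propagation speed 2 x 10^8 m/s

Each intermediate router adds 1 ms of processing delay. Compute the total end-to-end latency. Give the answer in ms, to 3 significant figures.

98.8 ms

L = 40 × 8 = 320 bits.
Transmission delay per hop = L/R = 320/73300000000 = 4.36562e-06 ms; 3 hops → 1.30969e-05 ms.
Propagation delays (d/s per hop): 51.269, 13.0189, 32.5 ms; sum = 96.7879 ms.
Processing at 2 router(s): 2 × 1 ms = 2 ms.
End-to-end = 98.8 ms.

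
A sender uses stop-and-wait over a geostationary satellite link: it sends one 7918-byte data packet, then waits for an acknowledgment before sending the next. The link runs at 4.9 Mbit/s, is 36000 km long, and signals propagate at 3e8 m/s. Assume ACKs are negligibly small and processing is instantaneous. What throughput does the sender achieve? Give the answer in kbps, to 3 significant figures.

250 kbps

t_tx = L/R = 63344/4900000 = 0.0129273 s.
t_prop = 36000000/300000000 = 0.12 s; RTT = 0.24 s.
Cycle = t_tx + RTT = 0.252927 s.
Throughput = L / cycle = 63344 / 0.252927 = 250 kbps.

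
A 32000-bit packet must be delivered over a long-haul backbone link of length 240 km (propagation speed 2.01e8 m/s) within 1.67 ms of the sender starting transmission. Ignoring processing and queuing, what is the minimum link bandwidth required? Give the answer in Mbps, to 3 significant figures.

Propagation delay = 240000 / 2.01e+08 = 1.19403 ms.
Transmission budget = 1.67 − 1.19403 = 0.47597 ms.
R ≥ L / t_tx = 32000 bits / 0.00047597 s = 67.2 Mbps.

67.2 Mbps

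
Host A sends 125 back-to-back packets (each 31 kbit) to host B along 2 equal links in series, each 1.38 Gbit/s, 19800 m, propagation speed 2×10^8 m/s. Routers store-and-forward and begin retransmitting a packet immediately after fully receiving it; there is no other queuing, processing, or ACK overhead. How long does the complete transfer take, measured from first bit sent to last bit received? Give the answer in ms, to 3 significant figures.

Per-hop transmission t_tx = L/R = 31000/1380000000 = 0.0224638 ms.
Per-hop propagation t_prop = 19800/200000000 = 0.099 ms.
Pipeline fill: first packet needs 2·t_tx to clear all hops; remaining 124 packets each add one t_tx.
Total = (2+125-1)·t_tx + 2·t_prop = 126·0.0224638 + 2·0.099 = 3.03 ms.

3.03 ms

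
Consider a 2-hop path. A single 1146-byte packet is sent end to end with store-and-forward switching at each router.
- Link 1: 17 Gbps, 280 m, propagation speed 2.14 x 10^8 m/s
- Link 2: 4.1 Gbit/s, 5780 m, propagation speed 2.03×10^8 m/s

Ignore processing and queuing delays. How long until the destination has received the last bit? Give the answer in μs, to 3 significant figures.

32.6 μs

L = 1146 × 8 = 9168 bits.
Transmission delays (L/R per hop): 0.539294, 2.2361 μs; sum = 2.77539 μs.
Propagation delays (d/s per hop): 1.30841, 28.4729 μs; sum = 29.7813 μs.
End-to-end = 32.6 μs.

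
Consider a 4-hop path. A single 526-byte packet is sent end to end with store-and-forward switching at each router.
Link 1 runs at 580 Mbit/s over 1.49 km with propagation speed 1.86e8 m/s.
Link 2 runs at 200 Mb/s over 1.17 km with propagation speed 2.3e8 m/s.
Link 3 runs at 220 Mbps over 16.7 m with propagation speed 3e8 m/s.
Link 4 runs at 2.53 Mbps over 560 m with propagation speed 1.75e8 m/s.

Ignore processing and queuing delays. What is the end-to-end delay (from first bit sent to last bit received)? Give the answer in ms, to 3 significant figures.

L = 526 × 8 = 4208 bits.
Transmission delays (L/R per hop): 0.00725517, 0.02104, 0.0191273, 1.66324 ms; sum = 1.71066 ms.
Propagation delays (d/s per hop): 0.00801075, 0.00508696, 5.56667e-05, 0.0032 ms; sum = 0.0163534 ms.
End-to-end = 1.73 ms.

1.73 ms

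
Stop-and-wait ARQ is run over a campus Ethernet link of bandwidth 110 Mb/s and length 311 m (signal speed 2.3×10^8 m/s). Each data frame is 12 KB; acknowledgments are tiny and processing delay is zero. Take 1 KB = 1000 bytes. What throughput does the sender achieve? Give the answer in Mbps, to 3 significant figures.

110 Mbps

t_tx = L/R = 96000/110000000 = 0.000872727 s.
t_prop = 311/2.3e+08 = 1.35217e-06 s; RTT = 2.70435e-06 s.
Cycle = t_tx + RTT = 0.000875432 s.
Throughput = L / cycle = 96000 / 0.000875432 = 110 Mbps.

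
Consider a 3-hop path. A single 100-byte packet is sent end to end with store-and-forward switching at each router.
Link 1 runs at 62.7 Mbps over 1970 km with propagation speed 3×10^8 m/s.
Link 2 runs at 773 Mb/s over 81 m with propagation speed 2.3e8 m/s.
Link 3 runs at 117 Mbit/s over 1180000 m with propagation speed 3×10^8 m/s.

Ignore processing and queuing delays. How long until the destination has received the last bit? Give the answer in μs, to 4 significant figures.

10520 μs

L = 100 × 8 = 800 bits.
Transmission delays (L/R per hop): 12.7592, 1.03493, 6.83761 μs; sum = 20.6317 μs.
Propagation delays (d/s per hop): 6566.67, 0.352174, 3933.33 μs; sum = 10500.4 μs.
End-to-end = 10520 μs.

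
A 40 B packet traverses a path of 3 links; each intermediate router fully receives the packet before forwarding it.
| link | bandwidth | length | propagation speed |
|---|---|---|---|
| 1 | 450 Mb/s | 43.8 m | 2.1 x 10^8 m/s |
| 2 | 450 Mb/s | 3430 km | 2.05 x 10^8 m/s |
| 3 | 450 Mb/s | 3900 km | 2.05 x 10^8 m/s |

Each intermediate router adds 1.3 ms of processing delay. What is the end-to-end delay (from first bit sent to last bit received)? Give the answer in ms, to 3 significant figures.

L = 40 × 8 = 320 bits.
Transmission delay per hop = L/R = 320/450000000 = 0.000711111 ms; 3 hops → 0.00213333 ms.
Propagation delays (d/s per hop): 0.000208571, 16.7317, 19.0244 ms; sum = 35.7563 ms.
Processing at 2 router(s): 2 × 1.3 ms = 2.6 ms.
End-to-end = 38.4 ms.

38.4 ms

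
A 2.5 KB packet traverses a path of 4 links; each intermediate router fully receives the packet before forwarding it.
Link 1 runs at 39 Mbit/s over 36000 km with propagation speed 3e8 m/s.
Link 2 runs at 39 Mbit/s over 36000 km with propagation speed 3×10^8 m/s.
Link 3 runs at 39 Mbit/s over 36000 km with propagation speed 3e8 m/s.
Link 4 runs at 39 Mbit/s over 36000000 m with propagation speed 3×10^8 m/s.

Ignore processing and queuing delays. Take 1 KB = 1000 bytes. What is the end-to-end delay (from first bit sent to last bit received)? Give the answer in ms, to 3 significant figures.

482 ms

L = 20000 bits.
Transmission delay per hop = L/R = 20000/39000000 = 0.512821 ms; 4 hops → 2.05128 ms.
Propagation delays (d/s per hop): 120, 120, 120, 120 ms; sum = 480 ms.
End-to-end = 482 ms.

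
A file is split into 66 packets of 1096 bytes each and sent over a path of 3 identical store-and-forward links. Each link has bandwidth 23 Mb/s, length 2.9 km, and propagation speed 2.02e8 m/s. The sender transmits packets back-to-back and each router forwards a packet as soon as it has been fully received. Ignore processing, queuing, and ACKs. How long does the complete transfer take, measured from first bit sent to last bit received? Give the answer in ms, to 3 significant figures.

26.0 ms

Per-hop transmission t_tx = L/R = 8768/23000000 = 0.381217 ms.
Per-hop propagation t_prop = 2900/202000000 = 0.0143564 ms.
Pipeline fill: first packet needs 3·t_tx to clear all hops; remaining 65 packets each add one t_tx.
Total = (3+66-1)·t_tx + 3·t_prop = 68·0.381217 + 3·0.0143564 = 26.0 ms.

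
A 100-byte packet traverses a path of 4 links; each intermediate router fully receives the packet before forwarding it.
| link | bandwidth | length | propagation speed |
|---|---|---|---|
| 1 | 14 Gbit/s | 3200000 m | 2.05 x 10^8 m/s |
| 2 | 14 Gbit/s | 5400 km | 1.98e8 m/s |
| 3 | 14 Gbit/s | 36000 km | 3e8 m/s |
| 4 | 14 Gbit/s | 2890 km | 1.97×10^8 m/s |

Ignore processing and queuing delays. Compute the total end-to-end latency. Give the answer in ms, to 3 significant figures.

178 ms

L = 100 × 8 = 800 bits.
Transmission delay per hop = L/R = 800/14000000000 = 5.71429e-05 ms; 4 hops → 0.000228571 ms.
Propagation delays (d/s per hop): 15.6098, 27.2727, 120, 14.6701 ms; sum = 177.553 ms.
End-to-end = 178 ms.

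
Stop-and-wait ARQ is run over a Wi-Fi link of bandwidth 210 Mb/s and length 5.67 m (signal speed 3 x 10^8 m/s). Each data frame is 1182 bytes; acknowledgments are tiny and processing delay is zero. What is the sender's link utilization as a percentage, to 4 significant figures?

t_tx = L/R = 9456/210000000 = 4.50286e-05 s.
t_prop = 5.67/300000000 = 1.89e-08 s; RTT = 3.78e-08 s.
Cycle = t_tx + RTT = 4.50664e-05 s.
Utilization = t_tx / cycle = 4.50286e-05/4.50664e-05 = 99.92 %.

99.92 %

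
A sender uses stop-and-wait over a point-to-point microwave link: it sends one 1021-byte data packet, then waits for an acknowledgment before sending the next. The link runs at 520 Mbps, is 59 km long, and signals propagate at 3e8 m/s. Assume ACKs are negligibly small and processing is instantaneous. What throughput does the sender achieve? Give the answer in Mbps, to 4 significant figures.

19.97 Mbps

t_tx = L/R = 8168/520000000 = 1.57077e-05 s.
t_prop = 59000/300000000 = 0.000196667 s; RTT = 0.000393333 s.
Cycle = t_tx + RTT = 0.000409041 s.
Throughput = L / cycle = 8168 / 0.000409041 = 19.97 Mbps.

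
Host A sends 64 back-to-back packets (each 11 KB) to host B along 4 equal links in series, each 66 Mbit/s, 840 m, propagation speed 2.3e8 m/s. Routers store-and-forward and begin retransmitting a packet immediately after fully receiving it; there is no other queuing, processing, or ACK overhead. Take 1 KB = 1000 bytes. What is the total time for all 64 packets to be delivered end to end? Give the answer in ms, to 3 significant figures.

Per-hop transmission t_tx = L/R = 88000/66000000 = 1.33333 ms.
Per-hop propagation t_prop = 840/2.3e+08 = 0.00365217 ms.
Pipeline fill: first packet needs 4·t_tx to clear all hops; remaining 63 packets each add one t_tx.
Total = (4+64-1)·t_tx + 4·t_prop = 67·1.33333 + 4·0.00365217 = 89.3 ms.

89.3 ms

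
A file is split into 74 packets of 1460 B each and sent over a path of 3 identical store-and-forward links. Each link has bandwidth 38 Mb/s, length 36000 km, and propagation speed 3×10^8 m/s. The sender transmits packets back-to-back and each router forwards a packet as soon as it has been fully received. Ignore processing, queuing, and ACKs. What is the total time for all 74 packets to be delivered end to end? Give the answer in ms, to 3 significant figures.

Per-hop transmission t_tx = L/R = 11680/38000000 = 0.307368 ms.
Per-hop propagation t_prop = 36000000/300000000 = 120 ms.
Pipeline fill: first packet needs 3·t_tx to clear all hops; remaining 73 packets each add one t_tx.
Total = (3+74-1)·t_tx + 3·t_prop = 76·0.307368 + 3·120 = 383 ms.

383 ms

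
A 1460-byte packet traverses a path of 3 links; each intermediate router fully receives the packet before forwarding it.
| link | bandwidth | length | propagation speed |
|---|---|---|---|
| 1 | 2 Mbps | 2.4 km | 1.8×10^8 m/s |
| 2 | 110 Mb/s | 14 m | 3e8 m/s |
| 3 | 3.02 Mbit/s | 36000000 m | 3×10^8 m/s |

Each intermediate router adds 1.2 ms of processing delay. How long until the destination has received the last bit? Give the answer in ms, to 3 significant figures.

132 ms

L = 1460 × 8 = 11680 bits.
Transmission delays (L/R per hop): 5.84, 0.106182, 3.86755 ms; sum = 9.81373 ms.
Propagation delays (d/s per hop): 0.0133333, 4.66667e-05, 120 ms; sum = 120.013 ms.
Processing at 2 router(s): 2 × 1.2 ms = 2.4 ms.
End-to-end = 132 ms.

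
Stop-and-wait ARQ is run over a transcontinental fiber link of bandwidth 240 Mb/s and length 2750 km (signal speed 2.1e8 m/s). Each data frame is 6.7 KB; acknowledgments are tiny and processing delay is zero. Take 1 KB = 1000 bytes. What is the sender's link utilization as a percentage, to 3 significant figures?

0.846 %

t_tx = L/R = 53600/240000000 = 0.000223333 s.
t_prop = 2750000/210000000 = 0.0130952 s; RTT = 0.0261905 s.
Cycle = t_tx + RTT = 0.0264138 s.
Utilization = t_tx / cycle = 0.000223333/0.0264138 = 0.846 %.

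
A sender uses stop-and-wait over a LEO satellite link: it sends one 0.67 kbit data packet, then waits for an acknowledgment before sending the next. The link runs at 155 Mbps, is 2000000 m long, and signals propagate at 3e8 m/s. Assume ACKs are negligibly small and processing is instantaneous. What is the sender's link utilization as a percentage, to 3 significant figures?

t_tx = L/R = 670/155000000 = 4.32258e-06 s.
t_prop = 2000000/300000000 = 0.00666667 s; RTT = 0.0133333 s.
Cycle = t_tx + RTT = 0.0133377 s.
Utilization = t_tx / cycle = 4.32258e-06/0.0133377 = 0.0324 %.

0.0324 %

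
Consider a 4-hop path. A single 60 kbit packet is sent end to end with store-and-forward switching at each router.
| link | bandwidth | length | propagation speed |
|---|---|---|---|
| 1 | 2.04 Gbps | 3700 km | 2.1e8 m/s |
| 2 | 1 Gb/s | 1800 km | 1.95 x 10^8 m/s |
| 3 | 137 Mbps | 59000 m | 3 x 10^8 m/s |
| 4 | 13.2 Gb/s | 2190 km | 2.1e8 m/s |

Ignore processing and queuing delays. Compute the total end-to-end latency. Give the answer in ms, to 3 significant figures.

38.0 ms

L = 60000 bits.
Transmission delays (L/R per hop): 0.0294118, 0.06, 0.437956, 0.00454545 ms; sum = 0.531913 ms.
Propagation delays (d/s per hop): 17.619, 9.23077, 0.196667, 10.4286 ms; sum = 37.4751 ms.
End-to-end = 38.0 ms.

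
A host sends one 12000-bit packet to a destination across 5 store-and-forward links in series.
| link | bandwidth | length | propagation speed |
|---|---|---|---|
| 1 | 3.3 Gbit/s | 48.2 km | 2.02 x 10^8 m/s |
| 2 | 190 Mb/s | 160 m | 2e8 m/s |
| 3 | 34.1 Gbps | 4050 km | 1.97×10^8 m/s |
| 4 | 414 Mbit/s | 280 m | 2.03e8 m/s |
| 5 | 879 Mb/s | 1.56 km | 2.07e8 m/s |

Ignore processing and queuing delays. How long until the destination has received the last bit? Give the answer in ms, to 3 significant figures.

Transmission delays (L/R per hop): 0.00363636, 0.0631579, 0.000351906, 0.0289855, 0.0136519 ms; sum = 0.109784 ms.
Propagation delays (d/s per hop): 0.238614, 0.0008, 20.5584, 0.00137931, 0.00753623 ms; sum = 20.8067 ms.
End-to-end = 20.9 ms.

20.9 ms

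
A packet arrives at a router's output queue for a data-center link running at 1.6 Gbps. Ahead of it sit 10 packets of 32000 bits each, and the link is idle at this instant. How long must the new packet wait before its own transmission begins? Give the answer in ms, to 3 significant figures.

Each queued packet: L/R = 32000/1600000000 = 0.02 ms.
10 queued → 0.2 ms.
Queuing delay = 0.200 ms.

0.200 ms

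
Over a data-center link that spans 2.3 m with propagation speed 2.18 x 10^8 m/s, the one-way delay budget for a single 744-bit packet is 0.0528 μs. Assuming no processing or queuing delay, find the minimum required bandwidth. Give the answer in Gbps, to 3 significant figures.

Propagation delay = 2.3 / 2.18e+08 = 0.0105505 μs.
Transmission budget = 0.0528 − 0.0105505 = 0.0422495 μs.
R ≥ L / t_tx = 744 bits / 4.22495e-08 s = 17.6 Gbps.

17.6 Gbps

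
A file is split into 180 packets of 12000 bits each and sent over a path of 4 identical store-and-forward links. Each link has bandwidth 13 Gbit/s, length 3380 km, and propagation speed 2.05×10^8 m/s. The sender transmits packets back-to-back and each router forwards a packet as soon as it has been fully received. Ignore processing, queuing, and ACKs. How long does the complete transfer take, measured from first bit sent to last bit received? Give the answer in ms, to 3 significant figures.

66.1 ms

Per-hop transmission t_tx = L/R = 12000/13000000000 = 0.000923077 ms.
Per-hop propagation t_prop = 3380000/2.05e+08 = 16.4878 ms.
Pipeline fill: first packet needs 4·t_tx to clear all hops; remaining 179 packets each add one t_tx.
Total = (4+180-1)·t_tx + 4·t_prop = 183·0.000923077 + 4·16.4878 = 66.1 ms.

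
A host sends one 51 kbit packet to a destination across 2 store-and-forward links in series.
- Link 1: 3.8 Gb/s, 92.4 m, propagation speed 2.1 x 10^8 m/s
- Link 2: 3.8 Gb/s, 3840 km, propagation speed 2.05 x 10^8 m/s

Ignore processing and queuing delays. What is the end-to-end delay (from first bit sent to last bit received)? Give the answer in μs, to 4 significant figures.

18760 μs

L = 51000 bits.
Transmission delay per hop = L/R = 51000/3800000000 = 13.4211 μs; 2 hops → 26.8421 μs.
Propagation delays (d/s per hop): 0.44, 18731.7 μs; sum = 18732.1 μs.
End-to-end = 18760 μs.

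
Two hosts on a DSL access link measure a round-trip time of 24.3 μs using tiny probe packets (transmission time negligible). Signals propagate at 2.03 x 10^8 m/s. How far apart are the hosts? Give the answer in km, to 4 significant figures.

2.466 km

One-way propagation = RTT/2 = 12.15 μs.
d = s × t = 2.03e+08 × 1.215e-05 = 2.466 km.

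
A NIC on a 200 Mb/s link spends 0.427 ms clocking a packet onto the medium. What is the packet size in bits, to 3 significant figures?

85400 bits

L = R × t_tx = 200000000 b/s × 0.000427 s = 85400 bits.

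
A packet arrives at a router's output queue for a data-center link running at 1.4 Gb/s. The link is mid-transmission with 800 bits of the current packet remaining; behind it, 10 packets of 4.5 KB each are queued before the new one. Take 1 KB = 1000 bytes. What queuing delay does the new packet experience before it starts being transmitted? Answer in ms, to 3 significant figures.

Each queued packet: L/R = 36000/1400000000 = 0.0257143 ms.
10 queued → 0.257143 ms.
Plus remaining 800 bits of current packet: 0.000571429 ms.
Queuing delay = 0.258 ms.

0.258 ms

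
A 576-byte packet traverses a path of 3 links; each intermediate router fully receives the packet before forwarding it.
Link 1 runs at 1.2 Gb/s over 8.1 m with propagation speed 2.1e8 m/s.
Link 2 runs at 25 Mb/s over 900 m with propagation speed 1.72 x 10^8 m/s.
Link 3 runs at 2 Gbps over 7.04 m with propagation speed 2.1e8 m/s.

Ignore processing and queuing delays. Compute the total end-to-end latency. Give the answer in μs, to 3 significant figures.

196 μs

L = 576 × 8 = 4608 bits.
Transmission delays (L/R per hop): 3.84, 184.32, 2.304 μs; sum = 190.464 μs.
Propagation delays (d/s per hop): 0.0385714, 5.23256, 0.0335238 μs; sum = 5.30465 μs.
End-to-end = 196 μs.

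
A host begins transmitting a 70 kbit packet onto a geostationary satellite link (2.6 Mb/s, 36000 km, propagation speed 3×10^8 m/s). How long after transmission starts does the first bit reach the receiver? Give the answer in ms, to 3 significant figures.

120 ms

First bit experiences only propagation delay: d/s = 36000000/300000000 = 120 ms.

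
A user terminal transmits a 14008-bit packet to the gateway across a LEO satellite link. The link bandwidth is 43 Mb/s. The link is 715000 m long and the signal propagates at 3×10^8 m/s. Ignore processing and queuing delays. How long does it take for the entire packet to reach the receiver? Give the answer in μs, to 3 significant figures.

Transmission delay = L/R = 14008 / 43000000 = 325.767 μs.
Propagation delay = d/s = 715000 m / 300000000 m/s = 2383.33 μs.
Total = 2710 μs.

2710 μs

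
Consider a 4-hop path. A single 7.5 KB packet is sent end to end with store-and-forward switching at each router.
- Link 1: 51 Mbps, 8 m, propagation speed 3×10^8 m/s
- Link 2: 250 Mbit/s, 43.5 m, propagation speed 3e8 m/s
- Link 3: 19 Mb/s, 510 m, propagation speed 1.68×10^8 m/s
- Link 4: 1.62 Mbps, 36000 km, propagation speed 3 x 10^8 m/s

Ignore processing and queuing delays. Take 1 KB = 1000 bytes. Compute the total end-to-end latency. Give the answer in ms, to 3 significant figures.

L = 60000 bits.
Transmission delays (L/R per hop): 1.17647, 0.24, 3.15789, 37.037 ms; sum = 41.6114 ms.
Propagation delays (d/s per hop): 2.66667e-05, 0.000145, 0.00303571, 120 ms; sum = 120.003 ms.
End-to-end = 162 ms.

162 ms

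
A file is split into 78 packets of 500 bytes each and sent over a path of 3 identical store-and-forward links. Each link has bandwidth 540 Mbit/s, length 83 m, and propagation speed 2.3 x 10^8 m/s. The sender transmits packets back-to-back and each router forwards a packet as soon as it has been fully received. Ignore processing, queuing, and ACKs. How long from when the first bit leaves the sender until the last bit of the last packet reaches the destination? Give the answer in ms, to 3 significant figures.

0.594 ms

Per-hop transmission t_tx = L/R = 4000/540000000 = 0.00740741 ms.
Per-hop propagation t_prop = 83/2.3e+08 = 0.00036087 ms.
Pipeline fill: first packet needs 3·t_tx to clear all hops; remaining 77 packets each add one t_tx.
Total = (3+78-1)·t_tx + 3·t_prop = 80·0.00740741 + 3·0.00036087 = 0.594 ms.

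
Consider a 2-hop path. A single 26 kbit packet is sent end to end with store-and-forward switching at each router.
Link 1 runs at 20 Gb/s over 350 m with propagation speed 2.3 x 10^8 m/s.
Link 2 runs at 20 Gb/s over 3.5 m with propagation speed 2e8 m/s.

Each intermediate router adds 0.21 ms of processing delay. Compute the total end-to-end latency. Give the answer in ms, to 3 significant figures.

0.214 ms

L = 26000 bits.
Transmission delay per hop = L/R = 26000/20000000000 = 0.0013 ms; 2 hops → 0.0026 ms.
Propagation delays (d/s per hop): 0.00152174, 1.75e-05 ms; sum = 0.00153924 ms.
Processing at 1 router(s): 1 × 0.21 ms = 0.21 ms.
End-to-end = 0.214 ms.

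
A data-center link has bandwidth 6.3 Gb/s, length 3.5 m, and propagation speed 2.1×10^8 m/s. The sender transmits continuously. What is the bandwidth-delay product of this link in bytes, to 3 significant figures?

13.1 bytes

Propagation delay = 3.5 / 210000000 = 1.66667e-08 s.
BDP = R × t_prop = 6300000000 × 1.66667e-08 = 105 bits.
In bytes: 105/8 = 13.1 bytes.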